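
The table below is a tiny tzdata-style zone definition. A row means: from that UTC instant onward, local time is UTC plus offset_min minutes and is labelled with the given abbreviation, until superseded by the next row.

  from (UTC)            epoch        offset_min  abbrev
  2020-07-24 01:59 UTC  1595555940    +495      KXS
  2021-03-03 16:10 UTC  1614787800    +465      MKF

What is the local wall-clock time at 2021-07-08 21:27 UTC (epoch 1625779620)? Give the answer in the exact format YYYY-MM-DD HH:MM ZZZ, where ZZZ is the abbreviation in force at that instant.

Query: 2021-07-08 21:27 UTC
Rule 2/2 (MKF, +07:45): 2021-03-03 16:10 UTC ≤ query < +∞
21·60 + 27 + 465 = 1752 min
1752 = 1·1440 + 312; 312 = 5·60 + 12 → 05:12, 2021-07-08 + 1 day = 2021-07-09
→ 2021-07-09 05:12 MKF

2021-07-09 05:12 MKF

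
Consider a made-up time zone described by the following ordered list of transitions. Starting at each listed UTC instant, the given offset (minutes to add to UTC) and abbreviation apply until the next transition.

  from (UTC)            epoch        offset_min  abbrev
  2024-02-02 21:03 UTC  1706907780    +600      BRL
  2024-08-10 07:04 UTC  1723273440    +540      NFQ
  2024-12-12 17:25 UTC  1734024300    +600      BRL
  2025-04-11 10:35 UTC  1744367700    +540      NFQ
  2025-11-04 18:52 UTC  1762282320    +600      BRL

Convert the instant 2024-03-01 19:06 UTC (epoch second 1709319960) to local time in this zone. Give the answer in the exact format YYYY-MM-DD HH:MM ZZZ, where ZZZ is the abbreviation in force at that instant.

Query: 2024-03-01 19:06 UTC
Rule 1/5 (BRL, +10:00): 2024-02-02 21:03 UTC ≤ query < 2024-08-10 07:04 UTC
19·60 + 6 + 600 = 1746 min
1746 = 1·1440 + 306; 306 = 5·60 + 6 → 05:06, 2024-03-01 + 1 day = 2024-03-02
→ 2024-03-02 05:06 BRL

2024-03-02 05:06 BRL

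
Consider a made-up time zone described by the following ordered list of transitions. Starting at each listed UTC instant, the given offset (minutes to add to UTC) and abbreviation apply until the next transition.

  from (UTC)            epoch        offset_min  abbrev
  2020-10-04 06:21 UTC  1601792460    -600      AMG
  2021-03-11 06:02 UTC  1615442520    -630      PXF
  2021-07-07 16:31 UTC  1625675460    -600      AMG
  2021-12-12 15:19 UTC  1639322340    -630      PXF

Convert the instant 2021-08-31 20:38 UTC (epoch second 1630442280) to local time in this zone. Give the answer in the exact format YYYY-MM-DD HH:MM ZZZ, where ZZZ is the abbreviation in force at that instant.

2021-08-31 10:38 AMG

Query: 2021-08-31 20:38 UTC
Rule 3/4 (AMG, -10:00): 2021-07-07 16:31 UTC ≤ query < 2021-12-12 15:19 UTC
20·60 + 38 - 600 = 638 min
638 = 0·1440 + 638; 638 = 10·60 + 38 → 10:38, same day
→ 2021-08-31 10:38 AMG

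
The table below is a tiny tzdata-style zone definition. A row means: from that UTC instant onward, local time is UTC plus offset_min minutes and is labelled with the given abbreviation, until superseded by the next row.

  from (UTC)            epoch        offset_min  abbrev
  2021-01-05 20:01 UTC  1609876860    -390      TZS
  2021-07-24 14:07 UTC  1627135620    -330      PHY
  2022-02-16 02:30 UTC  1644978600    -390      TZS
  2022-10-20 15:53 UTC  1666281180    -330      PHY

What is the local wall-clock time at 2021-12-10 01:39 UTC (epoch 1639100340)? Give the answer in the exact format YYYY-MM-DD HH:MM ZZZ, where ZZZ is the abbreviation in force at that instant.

2021-12-09 20:09 PHY

Query: 2021-12-10 01:39 UTC
Rule 2/4 (PHY, -05:30): 2021-07-24 14:07 UTC ≤ query < 2022-02-16 02:30 UTC
1·60 + 39 - 330 = -231 min
-231 = -1·1440 + 1209; 1209 = 20·60 + 9 → 20:09, 2021-12-10 - 1 day = 2021-12-09
→ 2021-12-09 20:09 PHY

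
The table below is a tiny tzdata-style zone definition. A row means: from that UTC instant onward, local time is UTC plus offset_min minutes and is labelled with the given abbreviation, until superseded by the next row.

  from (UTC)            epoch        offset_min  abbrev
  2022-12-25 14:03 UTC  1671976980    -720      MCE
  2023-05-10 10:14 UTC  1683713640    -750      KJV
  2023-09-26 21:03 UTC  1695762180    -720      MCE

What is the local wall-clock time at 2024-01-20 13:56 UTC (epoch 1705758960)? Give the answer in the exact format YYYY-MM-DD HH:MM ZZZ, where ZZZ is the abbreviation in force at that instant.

2024-01-20 01:56 MCE

Query: 2024-01-20 13:56 UTC
Rule 3/3 (MCE, -12:00): 2023-09-26 21:03 UTC ≤ query < +∞
13·60 + 56 - 720 = 116 min
116 = 0·1440 + 116; 116 = 1·60 + 56 → 01:56, same day
→ 2024-01-20 01:56 MCE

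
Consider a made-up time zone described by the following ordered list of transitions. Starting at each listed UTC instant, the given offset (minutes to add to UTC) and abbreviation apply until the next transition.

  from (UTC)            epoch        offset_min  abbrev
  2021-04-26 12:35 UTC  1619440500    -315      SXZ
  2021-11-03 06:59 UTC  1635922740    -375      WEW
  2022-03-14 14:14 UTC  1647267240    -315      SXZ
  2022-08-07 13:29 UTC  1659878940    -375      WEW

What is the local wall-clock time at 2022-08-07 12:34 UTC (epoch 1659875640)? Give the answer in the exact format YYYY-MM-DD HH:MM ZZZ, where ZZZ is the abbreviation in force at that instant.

Query: 2022-08-07 12:34 UTC
Rule 3/4 (SXZ, -05:15): 2022-03-14 14:14 UTC ≤ query < 2022-08-07 13:29 UTC
12·60 + 34 - 315 = 439 min
439 = 0·1440 + 439; 439 = 7·60 + 19 → 07:19, same day
→ 2022-08-07 07:19 SXZ

2022-08-07 07:19 SXZ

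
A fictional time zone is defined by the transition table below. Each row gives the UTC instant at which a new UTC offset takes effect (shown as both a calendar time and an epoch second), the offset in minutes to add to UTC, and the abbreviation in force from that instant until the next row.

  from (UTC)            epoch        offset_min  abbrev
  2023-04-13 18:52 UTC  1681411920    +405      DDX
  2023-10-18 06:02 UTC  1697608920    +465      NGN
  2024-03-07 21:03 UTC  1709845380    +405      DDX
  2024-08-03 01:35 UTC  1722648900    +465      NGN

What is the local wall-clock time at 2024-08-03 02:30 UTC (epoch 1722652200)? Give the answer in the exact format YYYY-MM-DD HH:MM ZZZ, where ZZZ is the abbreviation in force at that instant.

2024-08-03 10:15 NGN

Query: 2024-08-03 02:30 UTC
Rule 4/4 (NGN, +07:45): 2024-08-03 01:35 UTC ≤ query < +∞
2·60 + 30 + 465 = 615 min
615 = 0·1440 + 615; 615 = 10·60 + 15 → 10:15, same day
→ 2024-08-03 10:15 NGN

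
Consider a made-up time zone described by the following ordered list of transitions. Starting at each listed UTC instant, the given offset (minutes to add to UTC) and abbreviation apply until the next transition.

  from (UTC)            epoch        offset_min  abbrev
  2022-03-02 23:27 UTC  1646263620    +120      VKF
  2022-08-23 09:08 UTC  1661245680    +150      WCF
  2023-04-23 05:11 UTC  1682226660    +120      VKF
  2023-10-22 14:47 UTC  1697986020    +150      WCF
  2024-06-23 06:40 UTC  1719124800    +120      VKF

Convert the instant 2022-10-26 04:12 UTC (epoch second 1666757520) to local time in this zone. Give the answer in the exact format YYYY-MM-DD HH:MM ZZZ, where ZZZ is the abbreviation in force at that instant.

2022-10-26 06:42 WCF

Query: 2022-10-26 04:12 UTC
Rule 2/5 (WCF, +02:30): 2022-08-23 09:08 UTC ≤ query < 2023-04-23 05:11 UTC
4·60 + 12 + 150 = 402 min
402 = 0·1440 + 402; 402 = 6·60 + 42 → 06:42, same day
→ 2022-10-26 06:42 WCF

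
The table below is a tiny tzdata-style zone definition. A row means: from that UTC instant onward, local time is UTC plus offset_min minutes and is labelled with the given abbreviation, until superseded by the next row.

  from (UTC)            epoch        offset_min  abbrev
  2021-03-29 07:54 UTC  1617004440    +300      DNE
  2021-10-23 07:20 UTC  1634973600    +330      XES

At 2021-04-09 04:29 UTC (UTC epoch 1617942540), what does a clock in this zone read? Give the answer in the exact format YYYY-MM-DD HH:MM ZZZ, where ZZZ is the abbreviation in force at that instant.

Query: 2021-04-09 04:29 UTC
Rule 1/2 (DNE, +05:00): 2021-03-29 07:54 UTC ≤ query < 2021-10-23 07:20 UTC
4·60 + 29 + 300 = 569 min
569 = 0·1440 + 569; 569 = 9·60 + 29 → 09:29, same day
→ 2021-04-09 09:29 DNE

2021-04-09 09:29 DNE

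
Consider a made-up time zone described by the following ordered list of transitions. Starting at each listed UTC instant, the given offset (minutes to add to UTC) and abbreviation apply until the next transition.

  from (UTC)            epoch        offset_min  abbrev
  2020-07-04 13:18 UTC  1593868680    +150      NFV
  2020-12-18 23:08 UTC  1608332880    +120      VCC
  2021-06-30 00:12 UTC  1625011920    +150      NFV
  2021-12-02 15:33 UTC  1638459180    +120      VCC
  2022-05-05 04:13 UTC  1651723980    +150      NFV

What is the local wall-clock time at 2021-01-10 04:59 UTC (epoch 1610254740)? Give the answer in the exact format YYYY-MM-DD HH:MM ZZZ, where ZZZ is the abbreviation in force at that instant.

Query: 2021-01-10 04:59 UTC
Rule 2/5 (VCC, +02:00): 2020-12-18 23:08 UTC ≤ query < 2021-06-30 00:12 UTC
4·60 + 59 + 120 = 419 min
419 = 0·1440 + 419; 419 = 6·60 + 59 → 06:59, same day
→ 2021-01-10 06:59 VCC

2021-01-10 06:59 VCC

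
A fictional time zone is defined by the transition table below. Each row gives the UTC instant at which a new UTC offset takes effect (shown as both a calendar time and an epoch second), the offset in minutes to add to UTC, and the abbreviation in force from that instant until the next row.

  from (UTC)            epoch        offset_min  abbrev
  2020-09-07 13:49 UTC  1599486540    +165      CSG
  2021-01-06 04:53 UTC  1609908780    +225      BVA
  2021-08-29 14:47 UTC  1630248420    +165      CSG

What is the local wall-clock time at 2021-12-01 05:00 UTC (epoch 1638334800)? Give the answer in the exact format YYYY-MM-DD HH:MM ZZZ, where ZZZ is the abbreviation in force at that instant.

2021-12-01 07:45 CSG

Query: 2021-12-01 05:00 UTC
Rule 3/3 (CSG, +02:45): 2021-08-29 14:47 UTC ≤ query < +∞
5·60 + 0 + 165 = 465 min
465 = 0·1440 + 465; 465 = 7·60 + 45 → 07:45, same day
→ 2021-12-01 07:45 CSG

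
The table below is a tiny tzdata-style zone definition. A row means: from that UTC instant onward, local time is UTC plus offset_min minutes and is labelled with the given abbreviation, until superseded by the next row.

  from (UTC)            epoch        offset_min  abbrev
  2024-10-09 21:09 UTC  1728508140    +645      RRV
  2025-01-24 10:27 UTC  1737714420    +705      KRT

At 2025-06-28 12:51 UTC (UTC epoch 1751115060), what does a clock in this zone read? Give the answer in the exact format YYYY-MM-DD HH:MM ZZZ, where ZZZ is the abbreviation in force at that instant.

Query: 2025-06-28 12:51 UTC
Rule 2/2 (KRT, +11:45): 2025-01-24 10:27 UTC ≤ query < +∞
12·60 + 51 + 705 = 1476 min
1476 = 1·1440 + 36; 36 = 0·60 + 36 → 00:36, 2025-06-28 + 1 day = 2025-06-29
→ 2025-06-29 00:36 KRT

2025-06-29 00:36 KRT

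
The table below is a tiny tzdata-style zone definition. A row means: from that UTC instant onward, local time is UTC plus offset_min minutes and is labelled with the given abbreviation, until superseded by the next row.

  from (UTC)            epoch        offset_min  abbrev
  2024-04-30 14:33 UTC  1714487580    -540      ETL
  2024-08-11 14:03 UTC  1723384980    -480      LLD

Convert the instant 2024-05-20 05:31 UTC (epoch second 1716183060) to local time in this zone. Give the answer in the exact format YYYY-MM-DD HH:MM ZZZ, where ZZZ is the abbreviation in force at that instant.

2024-05-19 20:31 ETL

Query: 2024-05-20 05:31 UTC
Rule 1/2 (ETL, -09:00): 2024-04-30 14:33 UTC ≤ query < 2024-08-11 14:03 UTC
5·60 + 31 - 540 = -209 min
-209 = -1·1440 + 1231; 1231 = 20·60 + 31 → 20:31, 2024-05-20 - 1 day = 2024-05-19
→ 2024-05-19 20:31 ETL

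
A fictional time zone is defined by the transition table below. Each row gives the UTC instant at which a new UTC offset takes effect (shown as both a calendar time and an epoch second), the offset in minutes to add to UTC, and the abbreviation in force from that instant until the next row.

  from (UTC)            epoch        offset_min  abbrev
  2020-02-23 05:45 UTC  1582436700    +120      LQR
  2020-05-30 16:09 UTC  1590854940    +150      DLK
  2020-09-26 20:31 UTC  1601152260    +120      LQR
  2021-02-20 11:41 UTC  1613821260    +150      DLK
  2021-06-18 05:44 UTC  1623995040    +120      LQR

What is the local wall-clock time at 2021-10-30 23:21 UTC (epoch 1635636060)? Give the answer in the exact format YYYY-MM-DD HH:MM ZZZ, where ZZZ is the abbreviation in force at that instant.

2021-10-31 01:21 LQR

Query: 2021-10-30 23:21 UTC
Rule 5/5 (LQR, +02:00): 2021-06-18 05:44 UTC ≤ query < +∞
23·60 + 21 + 120 = 1521 min
1521 = 1·1440 + 81; 81 = 1·60 + 21 → 01:21, 2021-10-30 + 1 day = 2021-10-31
→ 2021-10-31 01:21 LQR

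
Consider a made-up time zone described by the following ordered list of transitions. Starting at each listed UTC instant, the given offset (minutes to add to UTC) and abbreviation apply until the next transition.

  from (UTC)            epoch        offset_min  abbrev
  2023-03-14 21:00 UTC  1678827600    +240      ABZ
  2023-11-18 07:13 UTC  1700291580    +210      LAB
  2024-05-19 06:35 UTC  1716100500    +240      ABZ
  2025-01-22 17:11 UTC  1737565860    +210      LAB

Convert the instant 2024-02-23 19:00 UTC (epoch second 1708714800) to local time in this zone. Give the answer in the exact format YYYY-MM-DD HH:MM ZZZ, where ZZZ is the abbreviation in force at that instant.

Query: 2024-02-23 19:00 UTC
Rule 2/4 (LAB, +03:30): 2023-11-18 07:13 UTC ≤ query < 2024-05-19 06:35 UTC
19·60 + 0 + 210 = 1350 min
1350 = 0·1440 + 1350; 1350 = 22·60 + 30 → 22:30, same day
→ 2024-02-23 22:30 LAB

2024-02-23 22:30 LAB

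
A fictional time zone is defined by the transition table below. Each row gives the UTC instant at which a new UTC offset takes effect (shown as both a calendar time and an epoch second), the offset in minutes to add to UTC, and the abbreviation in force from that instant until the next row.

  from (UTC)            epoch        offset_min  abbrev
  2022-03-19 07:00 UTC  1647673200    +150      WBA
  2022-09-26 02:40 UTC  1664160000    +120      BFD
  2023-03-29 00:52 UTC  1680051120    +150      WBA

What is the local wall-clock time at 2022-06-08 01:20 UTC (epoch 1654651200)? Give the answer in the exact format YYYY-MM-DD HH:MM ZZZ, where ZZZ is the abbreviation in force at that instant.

2022-06-08 03:50 WBA

Query: 2022-06-08 01:20 UTC
Rule 1/3 (WBA, +02:30): 2022-03-19 07:00 UTC ≤ query < 2022-09-26 02:40 UTC
1·60 + 20 + 150 = 230 min
230 = 0·1440 + 230; 230 = 3·60 + 50 → 03:50, same day
→ 2022-06-08 03:50 WBA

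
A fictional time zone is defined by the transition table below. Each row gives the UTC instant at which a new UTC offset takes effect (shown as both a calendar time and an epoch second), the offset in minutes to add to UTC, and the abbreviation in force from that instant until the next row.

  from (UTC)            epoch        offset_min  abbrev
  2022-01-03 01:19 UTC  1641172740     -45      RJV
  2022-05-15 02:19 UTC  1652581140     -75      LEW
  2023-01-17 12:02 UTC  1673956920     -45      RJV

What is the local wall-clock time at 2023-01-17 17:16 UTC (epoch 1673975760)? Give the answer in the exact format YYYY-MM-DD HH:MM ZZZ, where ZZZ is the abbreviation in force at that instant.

Query: 2023-01-17 17:16 UTC
Rule 3/3 (RJV, -00:45): 2023-01-17 12:02 UTC ≤ query < +∞
17·60 + 16 - 45 = 991 min
991 = 0·1440 + 991; 991 = 16·60 + 31 → 16:31, same day
→ 2023-01-17 16:31 RJV

2023-01-17 16:31 RJV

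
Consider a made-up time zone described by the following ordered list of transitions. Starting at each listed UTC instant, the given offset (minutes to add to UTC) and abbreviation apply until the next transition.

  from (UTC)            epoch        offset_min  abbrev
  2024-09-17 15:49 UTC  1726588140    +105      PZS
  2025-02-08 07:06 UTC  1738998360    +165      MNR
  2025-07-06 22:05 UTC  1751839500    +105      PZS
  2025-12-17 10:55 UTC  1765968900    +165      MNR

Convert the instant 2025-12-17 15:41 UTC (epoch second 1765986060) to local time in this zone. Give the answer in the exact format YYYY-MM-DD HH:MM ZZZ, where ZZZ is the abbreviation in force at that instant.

2025-12-17 18:26 MNR

Query: 2025-12-17 15:41 UTC
Rule 4/4 (MNR, +02:45): 2025-12-17 10:55 UTC ≤ query < +∞
15·60 + 41 + 165 = 1106 min
1106 = 0·1440 + 1106; 1106 = 18·60 + 26 → 18:26, same day
→ 2025-12-17 18:26 MNR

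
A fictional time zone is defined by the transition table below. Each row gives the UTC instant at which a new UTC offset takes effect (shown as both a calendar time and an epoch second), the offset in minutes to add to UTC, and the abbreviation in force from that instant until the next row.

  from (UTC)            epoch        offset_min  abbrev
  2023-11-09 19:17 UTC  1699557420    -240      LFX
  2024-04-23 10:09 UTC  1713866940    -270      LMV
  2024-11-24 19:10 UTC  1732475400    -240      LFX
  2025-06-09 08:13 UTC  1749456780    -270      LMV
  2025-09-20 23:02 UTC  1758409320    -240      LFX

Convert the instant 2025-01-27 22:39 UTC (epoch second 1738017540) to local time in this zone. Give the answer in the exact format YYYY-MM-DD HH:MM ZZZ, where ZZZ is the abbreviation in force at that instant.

2025-01-27 18:39 LFX

Query: 2025-01-27 22:39 UTC
Rule 3/5 (LFX, -04:00): 2024-11-24 19:10 UTC ≤ query < 2025-06-09 08:13 UTC
22·60 + 39 - 240 = 1119 min
1119 = 0·1440 + 1119; 1119 = 18·60 + 39 → 18:39, same day
→ 2025-01-27 18:39 LFX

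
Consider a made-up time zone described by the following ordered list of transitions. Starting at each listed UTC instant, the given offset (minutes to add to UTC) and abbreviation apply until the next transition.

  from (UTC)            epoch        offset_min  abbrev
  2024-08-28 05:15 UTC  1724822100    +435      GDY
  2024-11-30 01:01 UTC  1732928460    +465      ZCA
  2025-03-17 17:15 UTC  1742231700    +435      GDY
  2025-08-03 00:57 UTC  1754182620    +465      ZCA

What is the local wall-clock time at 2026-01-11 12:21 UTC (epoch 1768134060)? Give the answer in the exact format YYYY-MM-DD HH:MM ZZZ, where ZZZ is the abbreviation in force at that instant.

Query: 2026-01-11 12:21 UTC
Rule 4/4 (ZCA, +07:45): 2025-08-03 00:57 UTC ≤ query < +∞
12·60 + 21 + 465 = 1206 min
1206 = 0·1440 + 1206; 1206 = 20·60 + 6 → 20:06, same day
→ 2026-01-11 20:06 ZCA

2026-01-11 20:06 ZCA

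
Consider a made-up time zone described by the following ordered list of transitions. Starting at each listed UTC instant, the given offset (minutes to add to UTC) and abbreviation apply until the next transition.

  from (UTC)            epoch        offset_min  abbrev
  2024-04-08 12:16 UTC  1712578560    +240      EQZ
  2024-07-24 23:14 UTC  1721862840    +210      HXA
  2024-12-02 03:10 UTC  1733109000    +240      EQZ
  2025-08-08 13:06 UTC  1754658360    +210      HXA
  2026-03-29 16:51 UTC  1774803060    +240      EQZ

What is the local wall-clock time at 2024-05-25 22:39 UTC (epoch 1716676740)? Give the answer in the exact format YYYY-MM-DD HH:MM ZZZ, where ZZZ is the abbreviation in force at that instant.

2024-05-26 02:39 EQZ

Query: 2024-05-25 22:39 UTC
Rule 1/5 (EQZ, +04:00): 2024-04-08 12:16 UTC ≤ query < 2024-07-24 23:14 UTC
22·60 + 39 + 240 = 1599 min
1599 = 1·1440 + 159; 159 = 2·60 + 39 → 02:39, 2024-05-25 + 1 day = 2024-05-26
→ 2024-05-26 02:39 EQZ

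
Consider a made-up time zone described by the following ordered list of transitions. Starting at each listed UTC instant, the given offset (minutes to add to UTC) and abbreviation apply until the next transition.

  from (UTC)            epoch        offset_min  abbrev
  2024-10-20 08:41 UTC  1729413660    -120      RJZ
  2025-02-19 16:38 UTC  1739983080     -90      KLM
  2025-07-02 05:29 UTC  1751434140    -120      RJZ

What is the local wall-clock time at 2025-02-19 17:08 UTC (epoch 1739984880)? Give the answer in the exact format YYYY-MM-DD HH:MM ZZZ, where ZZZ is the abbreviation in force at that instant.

2025-02-19 15:38 KLM

Query: 2025-02-19 17:08 UTC
Rule 2/3 (KLM, -01:30): 2025-02-19 16:38 UTC ≤ query < 2025-07-02 05:29 UTC
17·60 + 8 - 90 = 938 min
938 = 0·1440 + 938; 938 = 15·60 + 38 → 15:38, same day
→ 2025-02-19 15:38 KLM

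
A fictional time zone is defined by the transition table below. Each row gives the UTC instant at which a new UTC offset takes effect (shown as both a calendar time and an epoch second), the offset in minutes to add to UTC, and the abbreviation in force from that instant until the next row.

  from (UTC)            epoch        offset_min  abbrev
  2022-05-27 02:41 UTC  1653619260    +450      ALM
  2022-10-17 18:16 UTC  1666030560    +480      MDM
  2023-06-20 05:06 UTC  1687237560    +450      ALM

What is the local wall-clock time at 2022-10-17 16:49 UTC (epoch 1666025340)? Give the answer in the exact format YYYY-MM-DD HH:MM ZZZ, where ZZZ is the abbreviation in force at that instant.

2022-10-18 00:19 ALM

Query: 2022-10-17 16:49 UTC
Rule 1/3 (ALM, +07:30): 2022-05-27 02:41 UTC ≤ query < 2022-10-17 18:16 UTC
16·60 + 49 + 450 = 1459 min
1459 = 1·1440 + 19; 19 = 0·60 + 19 → 00:19, 2022-10-17 + 1 day = 2022-10-18
→ 2022-10-18 00:19 ALM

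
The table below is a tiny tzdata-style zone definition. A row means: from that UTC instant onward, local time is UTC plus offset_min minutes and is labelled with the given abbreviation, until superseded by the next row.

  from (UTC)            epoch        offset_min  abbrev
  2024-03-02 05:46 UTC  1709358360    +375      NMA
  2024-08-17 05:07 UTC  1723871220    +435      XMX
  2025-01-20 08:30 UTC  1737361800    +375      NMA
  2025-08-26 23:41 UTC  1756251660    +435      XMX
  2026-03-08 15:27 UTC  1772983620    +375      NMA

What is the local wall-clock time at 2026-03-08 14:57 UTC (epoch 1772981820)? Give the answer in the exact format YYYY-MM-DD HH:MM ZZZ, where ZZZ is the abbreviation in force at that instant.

2026-03-08 22:12 XMX

Query: 2026-03-08 14:57 UTC
Rule 4/5 (XMX, +07:15): 2025-08-26 23:41 UTC ≤ query < 2026-03-08 15:27 UTC
14·60 + 57 + 435 = 1332 min
1332 = 0·1440 + 1332; 1332 = 22·60 + 12 → 22:12, same day
→ 2026-03-08 22:12 XMX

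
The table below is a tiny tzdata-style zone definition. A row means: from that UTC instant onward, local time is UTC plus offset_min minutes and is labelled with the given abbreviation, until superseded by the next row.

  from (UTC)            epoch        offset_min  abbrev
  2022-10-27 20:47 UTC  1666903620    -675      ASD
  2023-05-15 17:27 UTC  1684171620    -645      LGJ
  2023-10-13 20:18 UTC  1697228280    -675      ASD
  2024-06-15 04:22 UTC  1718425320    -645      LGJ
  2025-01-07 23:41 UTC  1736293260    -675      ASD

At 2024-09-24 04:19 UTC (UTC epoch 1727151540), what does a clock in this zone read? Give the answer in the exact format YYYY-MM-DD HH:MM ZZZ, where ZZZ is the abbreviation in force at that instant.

2024-09-23 17:34 LGJ

Query: 2024-09-24 04:19 UTC
Rule 4/5 (LGJ, -10:45): 2024-06-15 04:22 UTC ≤ query < 2025-01-07 23:41 UTC
4·60 + 19 - 645 = -386 min
-386 = -1·1440 + 1054; 1054 = 17·60 + 34 → 17:34, 2024-09-24 - 1 day = 2024-09-23
→ 2024-09-23 17:34 LGJ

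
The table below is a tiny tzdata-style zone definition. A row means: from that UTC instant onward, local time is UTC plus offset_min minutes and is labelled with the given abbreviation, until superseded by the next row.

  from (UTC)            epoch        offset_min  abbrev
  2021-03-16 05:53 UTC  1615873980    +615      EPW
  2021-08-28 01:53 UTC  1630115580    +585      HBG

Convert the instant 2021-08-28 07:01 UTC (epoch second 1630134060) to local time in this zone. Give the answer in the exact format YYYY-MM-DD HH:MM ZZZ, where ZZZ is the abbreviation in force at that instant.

Query: 2021-08-28 07:01 UTC
Rule 2/2 (HBG, +09:45): 2021-08-28 01:53 UTC ≤ query < +∞
7·60 + 1 + 585 = 1006 min
1006 = 0·1440 + 1006; 1006 = 16·60 + 46 → 16:46, same day
→ 2021-08-28 16:46 HBG

2021-08-28 16:46 HBG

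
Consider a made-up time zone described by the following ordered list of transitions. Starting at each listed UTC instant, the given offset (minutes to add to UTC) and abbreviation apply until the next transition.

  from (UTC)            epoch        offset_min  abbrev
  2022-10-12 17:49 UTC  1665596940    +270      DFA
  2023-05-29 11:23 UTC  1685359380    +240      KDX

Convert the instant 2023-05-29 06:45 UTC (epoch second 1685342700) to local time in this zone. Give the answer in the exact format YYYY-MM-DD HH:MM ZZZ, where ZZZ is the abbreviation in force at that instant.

Query: 2023-05-29 06:45 UTC
Rule 1/2 (DFA, +04:30): 2022-10-12 17:49 UTC ≤ query < 2023-05-29 11:23 UTC
6·60 + 45 + 270 = 675 min
675 = 0·1440 + 675; 675 = 11·60 + 15 → 11:15, same day
→ 2023-05-29 11:15 DFA

2023-05-29 11:15 DFA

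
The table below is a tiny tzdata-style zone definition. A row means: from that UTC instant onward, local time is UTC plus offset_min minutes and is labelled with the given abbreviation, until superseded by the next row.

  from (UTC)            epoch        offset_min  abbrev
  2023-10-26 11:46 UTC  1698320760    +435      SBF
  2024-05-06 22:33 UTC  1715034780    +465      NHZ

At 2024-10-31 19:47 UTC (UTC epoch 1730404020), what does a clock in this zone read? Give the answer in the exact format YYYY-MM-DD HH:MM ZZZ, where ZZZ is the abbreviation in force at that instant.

2024-11-01 03:32 NHZ

Query: 2024-10-31 19:47 UTC
Rule 2/2 (NHZ, +07:45): 2024-05-06 22:33 UTC ≤ query < +∞
19·60 + 47 + 465 = 1652 min
1652 = 1·1440 + 212; 212 = 3·60 + 32 → 03:32, 2024-10-31 + 1 day = 2024-11-01
→ 2024-11-01 03:32 NHZ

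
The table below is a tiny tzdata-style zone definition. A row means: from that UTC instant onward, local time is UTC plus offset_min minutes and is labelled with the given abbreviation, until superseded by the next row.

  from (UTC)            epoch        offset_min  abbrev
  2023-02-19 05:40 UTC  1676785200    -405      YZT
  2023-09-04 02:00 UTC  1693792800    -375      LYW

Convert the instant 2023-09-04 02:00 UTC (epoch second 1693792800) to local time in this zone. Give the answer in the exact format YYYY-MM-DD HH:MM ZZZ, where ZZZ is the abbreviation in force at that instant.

2023-09-03 19:45 LYW

Query: 2023-09-04 02:00 UTC
Rule 2/2 (LYW, -06:15): 2023-09-04 02:00 UTC ≤ query < +∞
2·60 + 0 - 375 = -255 min
-255 = -1·1440 + 1185; 1185 = 19·60 + 45 → 19:45, 2023-09-04 - 1 day = 2023-09-03
→ 2023-09-03 19:45 LYW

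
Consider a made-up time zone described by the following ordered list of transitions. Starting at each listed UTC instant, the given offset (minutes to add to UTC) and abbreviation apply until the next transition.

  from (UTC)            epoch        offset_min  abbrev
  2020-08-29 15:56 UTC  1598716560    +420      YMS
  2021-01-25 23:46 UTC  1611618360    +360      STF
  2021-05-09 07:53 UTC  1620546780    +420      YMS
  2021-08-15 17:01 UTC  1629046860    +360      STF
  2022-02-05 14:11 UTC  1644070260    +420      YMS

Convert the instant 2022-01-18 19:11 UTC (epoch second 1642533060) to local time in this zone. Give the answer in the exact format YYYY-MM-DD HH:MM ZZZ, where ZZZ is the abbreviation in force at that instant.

2022-01-19 01:11 STF

Query: 2022-01-18 19:11 UTC
Rule 4/5 (STF, +06:00): 2021-08-15 17:01 UTC ≤ query < 2022-02-05 14:11 UTC
19·60 + 11 + 360 = 1511 min
1511 = 1·1440 + 71; 71 = 1·60 + 11 → 01:11, 2022-01-18 + 1 day = 2022-01-19
→ 2022-01-19 01:11 STF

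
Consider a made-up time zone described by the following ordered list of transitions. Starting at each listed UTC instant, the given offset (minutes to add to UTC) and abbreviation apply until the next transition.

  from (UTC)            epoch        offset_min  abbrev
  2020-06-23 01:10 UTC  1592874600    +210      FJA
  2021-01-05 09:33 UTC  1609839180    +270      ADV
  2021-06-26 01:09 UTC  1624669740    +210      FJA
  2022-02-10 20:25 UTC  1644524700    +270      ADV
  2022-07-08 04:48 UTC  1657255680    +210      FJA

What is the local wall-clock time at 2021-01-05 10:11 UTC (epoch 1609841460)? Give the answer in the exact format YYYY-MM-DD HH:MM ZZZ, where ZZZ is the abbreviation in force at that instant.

2021-01-05 14:41 ADV

Query: 2021-01-05 10:11 UTC
Rule 2/5 (ADV, +04:30): 2021-01-05 09:33 UTC ≤ query < 2021-06-26 01:09 UTC
10·60 + 11 + 270 = 881 min
881 = 0·1440 + 881; 881 = 14·60 + 41 → 14:41, same day
→ 2021-01-05 14:41 ADV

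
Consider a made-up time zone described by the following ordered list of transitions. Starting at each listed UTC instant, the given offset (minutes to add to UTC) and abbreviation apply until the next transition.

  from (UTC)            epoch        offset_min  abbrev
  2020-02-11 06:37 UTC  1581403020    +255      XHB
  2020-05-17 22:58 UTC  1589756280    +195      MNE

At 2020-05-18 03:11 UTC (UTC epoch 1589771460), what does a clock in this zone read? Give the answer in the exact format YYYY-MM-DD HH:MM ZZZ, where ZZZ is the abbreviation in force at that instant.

Query: 2020-05-18 03:11 UTC
Rule 2/2 (MNE, +03:15): 2020-05-17 22:58 UTC ≤ query < +∞
3·60 + 11 + 195 = 386 min
386 = 0·1440 + 386; 386 = 6·60 + 26 → 06:26, same day
→ 2020-05-18 06:26 MNE

2020-05-18 06:26 MNE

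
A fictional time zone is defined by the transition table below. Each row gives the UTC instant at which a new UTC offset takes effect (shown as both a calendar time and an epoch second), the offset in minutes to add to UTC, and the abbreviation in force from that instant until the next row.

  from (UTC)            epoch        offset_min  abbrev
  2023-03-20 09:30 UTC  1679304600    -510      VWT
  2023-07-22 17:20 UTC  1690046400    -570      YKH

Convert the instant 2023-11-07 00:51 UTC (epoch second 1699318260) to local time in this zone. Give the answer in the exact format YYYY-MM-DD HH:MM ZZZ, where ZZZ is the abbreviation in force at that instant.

2023-11-06 15:21 YKH

Query: 2023-11-07 00:51 UTC
Rule 2/2 (YKH, -09:30): 2023-07-22 17:20 UTC ≤ query < +∞
0·60 + 51 - 570 = -519 min
-519 = -1·1440 + 921; 921 = 15·60 + 21 → 15:21, 2023-11-07 - 1 day = 2023-11-06
→ 2023-11-06 15:21 YKH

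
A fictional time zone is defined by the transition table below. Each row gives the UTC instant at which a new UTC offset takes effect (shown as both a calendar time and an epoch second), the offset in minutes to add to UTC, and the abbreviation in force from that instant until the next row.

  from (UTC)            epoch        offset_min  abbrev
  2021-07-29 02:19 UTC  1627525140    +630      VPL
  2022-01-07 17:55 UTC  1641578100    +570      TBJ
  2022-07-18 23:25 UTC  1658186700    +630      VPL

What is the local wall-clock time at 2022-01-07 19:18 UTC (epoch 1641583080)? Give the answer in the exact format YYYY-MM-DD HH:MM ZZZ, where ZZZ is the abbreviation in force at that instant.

Query: 2022-01-07 19:18 UTC
Rule 2/3 (TBJ, +09:30): 2022-01-07 17:55 UTC ≤ query < 2022-07-18 23:25 UTC
19·60 + 18 + 570 = 1728 min
1728 = 1·1440 + 288; 288 = 4·60 + 48 → 04:48, 2022-01-07 + 1 day = 2022-01-08
→ 2022-01-08 04:48 TBJ

2022-01-08 04:48 TBJ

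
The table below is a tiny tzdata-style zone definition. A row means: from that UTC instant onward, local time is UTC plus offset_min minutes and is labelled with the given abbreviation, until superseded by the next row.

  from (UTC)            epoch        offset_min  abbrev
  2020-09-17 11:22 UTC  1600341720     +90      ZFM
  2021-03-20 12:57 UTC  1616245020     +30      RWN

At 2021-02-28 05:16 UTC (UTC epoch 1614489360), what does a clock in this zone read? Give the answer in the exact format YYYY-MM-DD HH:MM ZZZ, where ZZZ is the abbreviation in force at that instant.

Query: 2021-02-28 05:16 UTC
Rule 1/2 (ZFM, +01:30): 2020-09-17 11:22 UTC ≤ query < 2021-03-20 12:57 UTC
5·60 + 16 + 90 = 406 min
406 = 0·1440 + 406; 406 = 6·60 + 46 → 06:46, same day
→ 2021-02-28 06:46 ZFM

2021-02-28 06:46 ZFM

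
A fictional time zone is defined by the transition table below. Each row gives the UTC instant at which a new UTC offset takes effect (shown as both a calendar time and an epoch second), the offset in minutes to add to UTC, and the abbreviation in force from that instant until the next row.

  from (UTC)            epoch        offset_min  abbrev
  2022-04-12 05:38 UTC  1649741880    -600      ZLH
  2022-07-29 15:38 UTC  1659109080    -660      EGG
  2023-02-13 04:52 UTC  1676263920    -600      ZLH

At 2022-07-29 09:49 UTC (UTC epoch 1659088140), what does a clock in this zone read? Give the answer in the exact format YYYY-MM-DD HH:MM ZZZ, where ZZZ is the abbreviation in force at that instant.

2022-07-28 23:49 ZLH

Query: 2022-07-29 09:49 UTC
Rule 1/3 (ZLH, -10:00): 2022-04-12 05:38 UTC ≤ query < 2022-07-29 15:38 UTC
9·60 + 49 - 600 = -11 min
-11 = -1·1440 + 1429; 1429 = 23·60 + 49 → 23:49, 2022-07-29 - 1 day = 2022-07-28
→ 2022-07-28 23:49 ZLH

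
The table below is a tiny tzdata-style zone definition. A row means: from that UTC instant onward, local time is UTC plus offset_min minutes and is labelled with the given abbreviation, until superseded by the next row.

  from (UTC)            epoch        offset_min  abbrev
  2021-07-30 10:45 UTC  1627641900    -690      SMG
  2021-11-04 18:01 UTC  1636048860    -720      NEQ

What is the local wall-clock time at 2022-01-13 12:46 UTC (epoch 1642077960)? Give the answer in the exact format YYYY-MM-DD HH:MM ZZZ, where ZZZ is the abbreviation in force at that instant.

2022-01-13 00:46 NEQ

Query: 2022-01-13 12:46 UTC
Rule 2/2 (NEQ, -12:00): 2021-11-04 18:01 UTC ≤ query < +∞
12·60 + 46 - 720 = 46 min
46 = 0·1440 + 46; 46 = 0·60 + 46 → 00:46, same day
→ 2022-01-13 00:46 NEQ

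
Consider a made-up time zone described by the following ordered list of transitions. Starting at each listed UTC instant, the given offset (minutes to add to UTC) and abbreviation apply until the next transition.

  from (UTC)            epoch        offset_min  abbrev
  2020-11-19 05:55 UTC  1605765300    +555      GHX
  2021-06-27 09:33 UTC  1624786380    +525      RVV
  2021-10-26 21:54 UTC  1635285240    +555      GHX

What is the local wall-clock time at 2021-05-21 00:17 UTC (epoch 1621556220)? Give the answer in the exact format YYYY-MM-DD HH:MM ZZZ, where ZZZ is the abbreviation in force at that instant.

2021-05-21 09:32 GHX

Query: 2021-05-21 00:17 UTC
Rule 1/3 (GHX, +09:15): 2020-11-19 05:55 UTC ≤ query < 2021-06-27 09:33 UTC
0·60 + 17 + 555 = 572 min
572 = 0·1440 + 572; 572 = 9·60 + 32 → 09:32, same day
→ 2021-05-21 09:32 GHX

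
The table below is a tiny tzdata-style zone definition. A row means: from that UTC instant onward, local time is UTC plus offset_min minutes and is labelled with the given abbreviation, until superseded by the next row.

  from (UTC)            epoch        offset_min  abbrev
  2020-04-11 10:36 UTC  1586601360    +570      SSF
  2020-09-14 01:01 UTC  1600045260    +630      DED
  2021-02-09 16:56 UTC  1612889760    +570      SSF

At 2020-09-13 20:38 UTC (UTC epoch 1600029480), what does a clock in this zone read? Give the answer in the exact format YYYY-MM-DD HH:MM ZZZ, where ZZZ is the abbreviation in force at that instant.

2020-09-14 06:08 SSF

Query: 2020-09-13 20:38 UTC
Rule 1/3 (SSF, +09:30): 2020-04-11 10:36 UTC ≤ query < 2020-09-14 01:01 UTC
20·60 + 38 + 570 = 1808 min
1808 = 1·1440 + 368; 368 = 6·60 + 8 → 06:08, 2020-09-13 + 1 day = 2020-09-14
→ 2020-09-14 06:08 SSF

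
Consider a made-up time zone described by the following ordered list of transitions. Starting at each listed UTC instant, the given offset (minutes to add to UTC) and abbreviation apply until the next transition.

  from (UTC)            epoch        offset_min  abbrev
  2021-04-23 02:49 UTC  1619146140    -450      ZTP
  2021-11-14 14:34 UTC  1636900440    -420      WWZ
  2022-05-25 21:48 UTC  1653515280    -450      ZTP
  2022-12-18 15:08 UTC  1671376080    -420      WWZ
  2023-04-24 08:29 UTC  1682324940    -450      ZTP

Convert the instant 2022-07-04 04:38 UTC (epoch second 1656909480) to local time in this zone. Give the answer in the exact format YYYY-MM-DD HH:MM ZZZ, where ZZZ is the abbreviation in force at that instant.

2022-07-03 21:08 ZTP

Query: 2022-07-04 04:38 UTC
Rule 3/5 (ZTP, -07:30): 2022-05-25 21:48 UTC ≤ query < 2022-12-18 15:08 UTC
4·60 + 38 - 450 = -172 min
-172 = -1·1440 + 1268; 1268 = 21·60 + 8 → 21:08, 2022-07-04 - 1 day = 2022-07-03
→ 2022-07-03 21:08 ZTP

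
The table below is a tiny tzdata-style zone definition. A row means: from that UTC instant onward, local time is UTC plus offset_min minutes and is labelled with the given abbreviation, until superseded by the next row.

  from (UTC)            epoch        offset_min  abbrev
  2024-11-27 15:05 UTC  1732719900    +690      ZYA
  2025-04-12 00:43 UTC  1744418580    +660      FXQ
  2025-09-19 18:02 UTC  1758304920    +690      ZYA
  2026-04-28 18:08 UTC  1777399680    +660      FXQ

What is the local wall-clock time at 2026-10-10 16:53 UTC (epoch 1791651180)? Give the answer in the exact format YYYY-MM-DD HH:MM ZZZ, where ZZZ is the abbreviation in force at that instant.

2026-10-11 03:53 FXQ

Query: 2026-10-10 16:53 UTC
Rule 4/4 (FXQ, +11:00): 2026-04-28 18:08 UTC ≤ query < +∞
16·60 + 53 + 660 = 1673 min
1673 = 1·1440 + 233; 233 = 3·60 + 53 → 03:53, 2026-10-10 + 1 day = 2026-10-11
→ 2026-10-11 03:53 FXQ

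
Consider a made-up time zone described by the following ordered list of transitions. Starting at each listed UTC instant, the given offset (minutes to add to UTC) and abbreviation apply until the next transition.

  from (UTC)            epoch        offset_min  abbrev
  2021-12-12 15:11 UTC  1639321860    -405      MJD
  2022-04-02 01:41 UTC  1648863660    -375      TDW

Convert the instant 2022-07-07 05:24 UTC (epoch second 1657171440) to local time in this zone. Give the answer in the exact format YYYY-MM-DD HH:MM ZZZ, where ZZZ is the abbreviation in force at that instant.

Query: 2022-07-07 05:24 UTC
Rule 2/2 (TDW, -06:15): 2022-04-02 01:41 UTC ≤ query < +∞
5·60 + 24 - 375 = -51 min
-51 = -1·1440 + 1389; 1389 = 23·60 + 9 → 23:09, 2022-07-07 - 1 day = 2022-07-06
→ 2022-07-06 23:09 TDW

2022-07-06 23:09 TDW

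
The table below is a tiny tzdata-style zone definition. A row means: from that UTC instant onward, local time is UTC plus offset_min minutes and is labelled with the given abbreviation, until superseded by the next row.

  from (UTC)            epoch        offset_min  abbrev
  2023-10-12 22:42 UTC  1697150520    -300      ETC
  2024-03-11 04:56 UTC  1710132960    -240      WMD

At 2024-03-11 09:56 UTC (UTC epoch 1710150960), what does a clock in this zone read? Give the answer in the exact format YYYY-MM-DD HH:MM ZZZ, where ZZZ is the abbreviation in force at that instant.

2024-03-11 05:56 WMD

Query: 2024-03-11 09:56 UTC
Rule 2/2 (WMD, -04:00): 2024-03-11 04:56 UTC ≤ query < +∞
9·60 + 56 - 240 = 356 min
356 = 0·1440 + 356; 356 = 5·60 + 56 → 05:56, same day
→ 2024-03-11 05:56 WMD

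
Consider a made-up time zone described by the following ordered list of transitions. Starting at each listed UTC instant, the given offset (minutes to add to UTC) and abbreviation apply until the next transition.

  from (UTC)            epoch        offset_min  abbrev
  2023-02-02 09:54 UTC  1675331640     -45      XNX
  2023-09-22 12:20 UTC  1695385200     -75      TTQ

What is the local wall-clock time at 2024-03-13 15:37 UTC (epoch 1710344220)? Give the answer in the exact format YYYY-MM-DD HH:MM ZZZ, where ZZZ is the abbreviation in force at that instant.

Query: 2024-03-13 15:37 UTC
Rule 2/2 (TTQ, -01:15): 2023-09-22 12:20 UTC ≤ query < +∞
15·60 + 37 - 75 = 862 min
862 = 0·1440 + 862; 862 = 14·60 + 22 → 14:22, same day
→ 2024-03-13 14:22 TTQ

2024-03-13 14:22 TTQ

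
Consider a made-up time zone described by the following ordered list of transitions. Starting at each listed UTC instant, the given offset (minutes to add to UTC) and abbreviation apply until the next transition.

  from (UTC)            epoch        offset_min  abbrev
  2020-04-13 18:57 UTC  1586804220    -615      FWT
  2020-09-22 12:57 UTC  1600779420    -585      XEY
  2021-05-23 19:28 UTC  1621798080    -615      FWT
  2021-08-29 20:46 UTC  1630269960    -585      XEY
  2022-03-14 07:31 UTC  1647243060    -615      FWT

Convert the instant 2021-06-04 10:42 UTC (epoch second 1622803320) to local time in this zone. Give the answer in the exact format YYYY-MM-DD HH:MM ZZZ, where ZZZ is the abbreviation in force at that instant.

2021-06-04 00:27 FWT

Query: 2021-06-04 10:42 UTC
Rule 3/5 (FWT, -10:15): 2021-05-23 19:28 UTC ≤ query < 2021-08-29 20:46 UTC
10·60 + 42 - 615 = 27 min
27 = 0·1440 + 27; 27 = 0·60 + 27 → 00:27, same day
→ 2021-06-04 00:27 FWT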